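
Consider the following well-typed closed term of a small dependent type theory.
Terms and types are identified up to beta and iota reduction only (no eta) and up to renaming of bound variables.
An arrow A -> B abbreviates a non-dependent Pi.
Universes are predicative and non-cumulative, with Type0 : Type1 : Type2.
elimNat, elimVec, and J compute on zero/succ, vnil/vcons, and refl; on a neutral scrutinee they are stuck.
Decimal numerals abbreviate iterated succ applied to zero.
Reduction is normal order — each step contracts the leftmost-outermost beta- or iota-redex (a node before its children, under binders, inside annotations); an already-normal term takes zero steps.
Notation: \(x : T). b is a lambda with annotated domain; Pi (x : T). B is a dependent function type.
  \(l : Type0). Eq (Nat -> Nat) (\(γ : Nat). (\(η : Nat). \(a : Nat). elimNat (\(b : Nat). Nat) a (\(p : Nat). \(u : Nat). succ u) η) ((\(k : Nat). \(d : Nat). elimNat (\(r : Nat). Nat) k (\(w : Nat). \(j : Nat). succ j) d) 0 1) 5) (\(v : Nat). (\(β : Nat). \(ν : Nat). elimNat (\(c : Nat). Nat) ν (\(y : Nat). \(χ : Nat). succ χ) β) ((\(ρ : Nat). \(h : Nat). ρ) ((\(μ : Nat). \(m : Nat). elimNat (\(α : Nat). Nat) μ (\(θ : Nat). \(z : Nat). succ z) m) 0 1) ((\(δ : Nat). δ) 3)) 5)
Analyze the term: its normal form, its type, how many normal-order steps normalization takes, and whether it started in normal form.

reduced normal form:
  \(l : Type0). Eq (Nat -> Nat) (\(γ : Nat). 6) (\(η : Nat). 6)
type:
  Type0 -> Type0
normal-order step count: 26
already normal: no
first redex: a beta-redex


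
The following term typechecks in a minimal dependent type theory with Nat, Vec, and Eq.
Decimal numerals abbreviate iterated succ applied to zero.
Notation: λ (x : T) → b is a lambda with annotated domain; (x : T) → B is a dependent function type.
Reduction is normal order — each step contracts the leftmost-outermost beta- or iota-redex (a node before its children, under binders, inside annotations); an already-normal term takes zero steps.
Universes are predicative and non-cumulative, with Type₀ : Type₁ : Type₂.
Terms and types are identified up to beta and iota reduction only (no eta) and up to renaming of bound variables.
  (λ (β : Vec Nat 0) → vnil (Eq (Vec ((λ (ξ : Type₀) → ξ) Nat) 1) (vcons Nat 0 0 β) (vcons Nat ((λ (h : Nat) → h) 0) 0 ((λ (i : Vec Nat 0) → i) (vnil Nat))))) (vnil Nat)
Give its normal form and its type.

normal form:
  vnil (Eq (Vec Nat 1) (vcons Nat 0 0 (vnil Nat)) (vcons Nat 0 0 (vnil Nat)))
type:
  Vec (Eq (Vec Nat 1) (vcons Nat 0 0 (vnil Nat)) (vcons Nat 0 0 (vnil Nat))) 0
observation: normalization takes exactly 4 steps under the normal-order strategy.


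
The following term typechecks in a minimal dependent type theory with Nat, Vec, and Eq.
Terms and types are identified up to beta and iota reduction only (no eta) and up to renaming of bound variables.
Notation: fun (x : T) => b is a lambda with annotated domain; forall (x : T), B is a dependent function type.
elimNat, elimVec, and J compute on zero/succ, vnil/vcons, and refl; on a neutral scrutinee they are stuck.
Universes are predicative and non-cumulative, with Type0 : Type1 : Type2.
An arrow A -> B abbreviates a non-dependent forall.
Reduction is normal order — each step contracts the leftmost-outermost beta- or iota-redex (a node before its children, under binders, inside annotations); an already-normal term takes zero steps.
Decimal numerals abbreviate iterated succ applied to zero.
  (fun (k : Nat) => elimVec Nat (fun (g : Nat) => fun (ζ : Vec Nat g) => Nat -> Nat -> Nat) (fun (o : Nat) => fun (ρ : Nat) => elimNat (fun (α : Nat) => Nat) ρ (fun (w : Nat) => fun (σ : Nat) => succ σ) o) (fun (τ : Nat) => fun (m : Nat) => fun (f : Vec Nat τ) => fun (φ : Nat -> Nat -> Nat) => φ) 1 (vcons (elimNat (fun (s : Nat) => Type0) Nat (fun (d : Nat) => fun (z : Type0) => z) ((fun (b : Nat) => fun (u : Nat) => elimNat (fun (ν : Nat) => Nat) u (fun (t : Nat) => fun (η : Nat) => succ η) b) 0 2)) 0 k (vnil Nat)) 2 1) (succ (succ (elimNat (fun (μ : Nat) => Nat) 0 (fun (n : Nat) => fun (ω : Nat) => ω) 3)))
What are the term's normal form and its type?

normal form:
  3
inferred type:
  Nat


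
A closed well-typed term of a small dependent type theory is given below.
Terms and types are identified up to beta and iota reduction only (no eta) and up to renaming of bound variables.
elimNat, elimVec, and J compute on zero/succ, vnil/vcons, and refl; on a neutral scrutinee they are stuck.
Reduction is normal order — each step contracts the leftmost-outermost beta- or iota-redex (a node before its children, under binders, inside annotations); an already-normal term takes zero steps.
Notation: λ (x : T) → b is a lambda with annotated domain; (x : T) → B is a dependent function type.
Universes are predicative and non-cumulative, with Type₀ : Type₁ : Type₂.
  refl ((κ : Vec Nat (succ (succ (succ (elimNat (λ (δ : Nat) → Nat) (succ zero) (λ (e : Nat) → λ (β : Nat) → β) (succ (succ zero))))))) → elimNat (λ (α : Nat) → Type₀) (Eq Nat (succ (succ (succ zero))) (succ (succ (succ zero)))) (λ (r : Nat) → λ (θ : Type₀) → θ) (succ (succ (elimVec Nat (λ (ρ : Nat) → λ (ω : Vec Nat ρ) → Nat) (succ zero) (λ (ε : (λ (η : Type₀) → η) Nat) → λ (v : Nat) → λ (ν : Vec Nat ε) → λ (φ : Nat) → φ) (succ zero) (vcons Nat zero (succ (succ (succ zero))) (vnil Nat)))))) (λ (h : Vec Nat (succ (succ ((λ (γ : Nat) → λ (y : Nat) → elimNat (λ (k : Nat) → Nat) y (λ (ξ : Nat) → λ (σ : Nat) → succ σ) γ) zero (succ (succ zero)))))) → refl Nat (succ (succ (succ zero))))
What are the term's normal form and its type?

normal form:
  refl ((κ : Vec Nat (succ (succ (succ (succ zero))))) → Eq Nat (succ (succ (succ zero))) (succ (succ (succ zero)))) (λ (δ : Vec Nat (succ (succ (succ (succ zero))))) → refl Nat (succ (succ (succ zero))))
type:
  Eq ((κ : Vec Nat (succ (succ (succ (succ zero))))) → Eq Nat (succ (succ (succ zero))) (succ (succ (succ zero)))) (λ (δ : Vec Nat (succ (succ (succ (succ zero))))) → refl Nat (succ (succ (succ zero)))) (λ (e : Vec Nat (succ (succ (succ (succ zero))))) → refl Nat (succ (succ (succ zero))))
observation: 26 normal-order steps separate the term from its normal form.


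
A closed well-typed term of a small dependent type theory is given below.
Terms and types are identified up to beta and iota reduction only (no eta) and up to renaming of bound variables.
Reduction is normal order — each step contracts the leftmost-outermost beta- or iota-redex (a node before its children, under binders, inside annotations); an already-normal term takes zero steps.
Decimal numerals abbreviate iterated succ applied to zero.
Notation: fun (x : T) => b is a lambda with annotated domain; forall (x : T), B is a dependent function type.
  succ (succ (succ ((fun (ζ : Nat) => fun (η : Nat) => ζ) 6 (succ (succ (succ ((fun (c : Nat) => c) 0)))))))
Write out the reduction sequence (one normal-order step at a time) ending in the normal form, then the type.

reduction (normal order):
  succ (succ (succ ((fun (ζ : Nat) => fun (η : Nat) => ζ) 6 (succ (succ (succ ((fun (c : Nat) => c) 0)))))))
  ~> succ (succ (succ ((fun (ζ : Nat) => 6) (succ (succ (succ ((fun (η : Nat) => η) 0)))))))
  ~> 9
the term's type:
  Nat


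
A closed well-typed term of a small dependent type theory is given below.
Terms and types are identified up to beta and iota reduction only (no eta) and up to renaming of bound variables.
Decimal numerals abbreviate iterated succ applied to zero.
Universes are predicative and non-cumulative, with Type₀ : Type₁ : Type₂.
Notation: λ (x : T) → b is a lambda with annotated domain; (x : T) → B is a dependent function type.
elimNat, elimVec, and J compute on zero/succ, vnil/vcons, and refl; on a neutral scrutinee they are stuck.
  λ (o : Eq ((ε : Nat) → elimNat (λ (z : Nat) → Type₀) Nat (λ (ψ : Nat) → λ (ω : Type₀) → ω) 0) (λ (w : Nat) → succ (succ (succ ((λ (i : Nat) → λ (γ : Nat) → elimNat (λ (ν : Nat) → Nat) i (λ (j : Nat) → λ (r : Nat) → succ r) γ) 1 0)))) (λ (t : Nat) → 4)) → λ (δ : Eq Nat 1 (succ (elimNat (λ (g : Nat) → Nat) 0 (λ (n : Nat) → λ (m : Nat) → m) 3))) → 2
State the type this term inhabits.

inferred type:
  (o : Eq ((ε : Nat) → Nat) (λ (z : Nat) → 4) (λ (ψ : Nat) → 4)) → (ω : Eq Nat 1 1) → Nat


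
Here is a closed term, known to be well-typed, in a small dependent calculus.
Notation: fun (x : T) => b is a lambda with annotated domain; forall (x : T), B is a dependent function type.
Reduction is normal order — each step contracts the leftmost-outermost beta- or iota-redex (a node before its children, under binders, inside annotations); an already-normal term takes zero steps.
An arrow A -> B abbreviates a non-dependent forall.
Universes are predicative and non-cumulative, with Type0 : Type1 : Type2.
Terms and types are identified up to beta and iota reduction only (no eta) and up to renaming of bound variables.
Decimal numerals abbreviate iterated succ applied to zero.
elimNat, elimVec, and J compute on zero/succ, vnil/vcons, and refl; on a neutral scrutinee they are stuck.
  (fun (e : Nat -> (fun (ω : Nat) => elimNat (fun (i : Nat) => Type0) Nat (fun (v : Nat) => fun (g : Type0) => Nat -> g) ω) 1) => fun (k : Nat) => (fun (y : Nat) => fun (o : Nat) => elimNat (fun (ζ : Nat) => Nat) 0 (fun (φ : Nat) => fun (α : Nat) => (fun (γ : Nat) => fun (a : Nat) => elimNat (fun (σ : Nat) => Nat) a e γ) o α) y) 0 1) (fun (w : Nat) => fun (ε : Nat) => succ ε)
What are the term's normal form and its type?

resulting normal form:
  fun (e : Nat) => 0
type:
  Nat -> Nat
observation: normalization takes exactly 4 steps under the normal-order strategy.


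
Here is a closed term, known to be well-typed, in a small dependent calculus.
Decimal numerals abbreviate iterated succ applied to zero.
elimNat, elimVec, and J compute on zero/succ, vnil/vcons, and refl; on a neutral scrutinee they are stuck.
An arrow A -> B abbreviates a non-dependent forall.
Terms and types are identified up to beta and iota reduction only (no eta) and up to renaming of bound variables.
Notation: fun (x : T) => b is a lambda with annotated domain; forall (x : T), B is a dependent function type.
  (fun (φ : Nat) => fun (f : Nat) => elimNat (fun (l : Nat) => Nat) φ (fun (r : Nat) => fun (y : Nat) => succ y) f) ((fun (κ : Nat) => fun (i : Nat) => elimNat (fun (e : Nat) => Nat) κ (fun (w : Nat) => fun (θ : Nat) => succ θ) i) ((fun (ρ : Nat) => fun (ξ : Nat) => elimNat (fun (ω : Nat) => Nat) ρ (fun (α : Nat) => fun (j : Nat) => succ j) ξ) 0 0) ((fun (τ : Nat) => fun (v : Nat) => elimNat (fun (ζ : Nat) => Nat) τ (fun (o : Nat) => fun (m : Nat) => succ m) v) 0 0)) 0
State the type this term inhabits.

type:
  Nat


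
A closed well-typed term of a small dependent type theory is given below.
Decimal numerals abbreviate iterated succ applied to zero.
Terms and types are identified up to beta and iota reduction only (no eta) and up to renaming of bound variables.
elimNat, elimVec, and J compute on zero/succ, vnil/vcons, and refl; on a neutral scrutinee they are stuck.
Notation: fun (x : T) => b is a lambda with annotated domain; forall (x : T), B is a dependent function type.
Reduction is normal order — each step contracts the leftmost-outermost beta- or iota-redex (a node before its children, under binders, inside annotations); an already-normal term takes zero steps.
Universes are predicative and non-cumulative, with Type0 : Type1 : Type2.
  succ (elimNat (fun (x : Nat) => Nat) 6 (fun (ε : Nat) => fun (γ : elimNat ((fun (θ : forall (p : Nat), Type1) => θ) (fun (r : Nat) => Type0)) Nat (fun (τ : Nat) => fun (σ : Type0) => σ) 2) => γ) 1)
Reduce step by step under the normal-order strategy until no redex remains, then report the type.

reduction (normal order):
  succ (elimNat (fun (x : Nat) => Nat) 6 (fun (ε : Nat) => fun (γ : elimNat ((fun (θ : forall (p : Nat), Type1) => θ) (fun (r : Nat) => Type0)) Nat (fun (τ : Nat) => fun (σ : Type0) => σ) 2) => γ) 1)
  ~> succ ((fun (x : Nat) => fun (ε : elimNat ((fun (γ : forall (θ : Nat), Type1) => γ) (fun (p : Nat) => Type0)) Nat (fun (r : Nat) => fun (τ : Type0) => τ) 2) => ε) 0 (elimNat (fun (σ : Nat) => Nat) 6 (fun (β : Nat) => fun (κ : elimNat ((fun (ν : forall (s : Nat), Type1) => ν) (fun (v : Nat) => Type0)) Nat (fun (z : Nat) => fun (μ : Type0) => μ) 2) => κ) 0))
  ~> succ ((fun (x : elimNat ((fun (ε : forall (γ : Nat), Type1) => ε) (fun (θ : Nat) => Type0)) Nat (fun (p : Nat) => fun (r : Type0) => r) 2) => x) (elimNat (fun (τ : Nat) => Nat) 6 (fun (σ : Nat) => fun (β : elimNat ((fun (κ : forall (ν : Nat), Type1) => κ) (fun (s : Nat) => Type0)) Nat (fun (v : Nat) => fun (z : Type0) => z) 2) => β) 0))
  ~> succ (elimNat (fun (x : Nat) => Nat) 6 (fun (ε : Nat) => fun (γ : elimNat ((fun (θ : forall (p : Nat), Type1) => θ) (fun (r : Nat) => Type0)) Nat (fun (τ : Nat) => fun (σ : Type0) => σ) 2) => γ) 0)
  ~> 7
type:
  Nat


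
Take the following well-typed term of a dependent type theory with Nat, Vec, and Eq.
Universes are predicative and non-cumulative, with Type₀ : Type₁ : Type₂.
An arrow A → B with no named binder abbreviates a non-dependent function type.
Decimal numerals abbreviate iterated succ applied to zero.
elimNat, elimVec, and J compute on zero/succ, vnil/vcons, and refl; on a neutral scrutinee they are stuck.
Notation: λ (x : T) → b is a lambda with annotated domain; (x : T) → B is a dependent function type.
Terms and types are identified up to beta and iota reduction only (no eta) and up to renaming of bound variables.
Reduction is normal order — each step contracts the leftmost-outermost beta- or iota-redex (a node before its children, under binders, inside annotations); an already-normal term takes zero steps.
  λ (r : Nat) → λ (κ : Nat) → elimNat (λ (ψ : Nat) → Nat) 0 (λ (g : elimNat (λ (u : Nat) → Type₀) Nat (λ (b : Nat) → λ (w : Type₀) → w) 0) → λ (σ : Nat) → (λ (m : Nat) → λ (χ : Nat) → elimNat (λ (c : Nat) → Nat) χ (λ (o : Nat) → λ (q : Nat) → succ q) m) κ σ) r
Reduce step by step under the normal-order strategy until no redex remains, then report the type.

normal-order reduction sequence:
  λ (r : Nat) → λ (κ : Nat) → elimNat (λ (ψ : Nat) → Nat) 0 (λ (g : elimNat (λ (u : Nat) → Type₀) Nat (λ (b : Nat) → λ (w : Type₀) → w) 0) → λ (σ : Nat) → (λ (m : Nat) → λ (χ : Nat) → elimNat (λ (c : Nat) → Nat) χ (λ (o : Nat) → λ (q : Nat) → succ q) m) κ σ) r
  ~> λ (r : Nat) → λ (κ : Nat) → elimNat (λ (ψ : Nat) → Nat) 0 (λ (g : Nat) → λ (u : Nat) → (λ (b : Nat) → λ (w : Nat) → elimNat (λ (σ : Nat) → Nat) w (λ (m : Nat) → λ (χ : Nat) → succ χ) b) κ u) r
  ~> λ (r : Nat) → λ (κ : Nat) → elimNat (λ (ψ : Nat) → Nat) 0 (λ (g : Nat) → λ (u : Nat) → (λ (b : Nat) → elimNat (λ (w : Nat) → Nat) b (λ (σ : Nat) → λ (m : Nat) → succ m) κ) u) r
  ~> λ (r : Nat) → λ (κ : Nat) → elimNat (λ (ψ : Nat) → Nat) 0 (λ (g : Nat) → λ (u : Nat) → elimNat (λ (b : Nat) → Nat) u (λ (w : Nat) → λ (σ : Nat) → succ σ) κ) r
type:
  Nat → Nat → Nat


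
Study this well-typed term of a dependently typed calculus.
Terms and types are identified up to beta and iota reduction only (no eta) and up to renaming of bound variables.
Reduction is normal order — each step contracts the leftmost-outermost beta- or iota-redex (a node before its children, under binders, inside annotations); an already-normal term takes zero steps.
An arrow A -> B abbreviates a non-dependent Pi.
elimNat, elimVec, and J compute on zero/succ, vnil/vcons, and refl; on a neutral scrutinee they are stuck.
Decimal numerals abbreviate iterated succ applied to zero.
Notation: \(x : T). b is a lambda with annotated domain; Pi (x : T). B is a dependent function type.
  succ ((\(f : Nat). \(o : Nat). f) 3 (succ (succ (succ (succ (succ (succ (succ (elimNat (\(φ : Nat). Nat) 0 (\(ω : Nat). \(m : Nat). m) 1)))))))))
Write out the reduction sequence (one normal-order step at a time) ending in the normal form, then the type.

reduction (normal order):
  succ ((\(f : Nat). \(o : Nat). f) 3 (succ (succ (succ (succ (succ (succ (succ (elimNat (\(φ : Nat). Nat) 0 (\(ω : Nat). \(m : Nat). m) 1)))))))))
  ~> succ ((\(f : Nat). 3) (succ (succ (succ (succ (succ (succ (succ (elimNat (\(o : Nat). Nat) 0 (\(φ : Nat). \(ω : Nat). ω) 1)))))))))
  ~> 4
type:
  Nat


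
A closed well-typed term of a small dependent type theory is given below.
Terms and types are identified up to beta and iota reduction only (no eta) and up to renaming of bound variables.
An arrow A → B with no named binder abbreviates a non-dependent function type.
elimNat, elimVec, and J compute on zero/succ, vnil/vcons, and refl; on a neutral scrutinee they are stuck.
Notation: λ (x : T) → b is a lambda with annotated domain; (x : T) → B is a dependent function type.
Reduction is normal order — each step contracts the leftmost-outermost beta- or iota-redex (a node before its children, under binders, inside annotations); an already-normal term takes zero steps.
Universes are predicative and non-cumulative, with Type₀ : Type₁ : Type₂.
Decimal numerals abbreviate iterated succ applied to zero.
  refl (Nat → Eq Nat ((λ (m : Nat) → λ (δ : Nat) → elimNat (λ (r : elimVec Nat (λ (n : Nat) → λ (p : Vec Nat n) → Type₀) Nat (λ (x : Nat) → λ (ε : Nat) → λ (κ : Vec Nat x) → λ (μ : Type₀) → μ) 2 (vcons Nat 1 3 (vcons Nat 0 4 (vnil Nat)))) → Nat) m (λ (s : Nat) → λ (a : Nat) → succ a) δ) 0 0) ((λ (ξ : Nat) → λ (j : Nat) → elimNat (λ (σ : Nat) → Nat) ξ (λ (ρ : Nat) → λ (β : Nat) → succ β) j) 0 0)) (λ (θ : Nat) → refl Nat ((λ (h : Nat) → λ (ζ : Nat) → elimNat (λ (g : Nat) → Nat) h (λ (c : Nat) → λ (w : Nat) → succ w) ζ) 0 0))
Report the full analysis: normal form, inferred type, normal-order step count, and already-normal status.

normal form:
  refl (Nat → Eq Nat 0 0) (λ (m : Nat) → refl Nat 0)
the term's type:
  Eq (Nat → Eq Nat 0 0) (λ (m : Nat) → refl Nat 0) (λ (δ : Nat) → refl Nat 0)
normal-order step count: 9
started in normal form: no
first redex: a beta-redex


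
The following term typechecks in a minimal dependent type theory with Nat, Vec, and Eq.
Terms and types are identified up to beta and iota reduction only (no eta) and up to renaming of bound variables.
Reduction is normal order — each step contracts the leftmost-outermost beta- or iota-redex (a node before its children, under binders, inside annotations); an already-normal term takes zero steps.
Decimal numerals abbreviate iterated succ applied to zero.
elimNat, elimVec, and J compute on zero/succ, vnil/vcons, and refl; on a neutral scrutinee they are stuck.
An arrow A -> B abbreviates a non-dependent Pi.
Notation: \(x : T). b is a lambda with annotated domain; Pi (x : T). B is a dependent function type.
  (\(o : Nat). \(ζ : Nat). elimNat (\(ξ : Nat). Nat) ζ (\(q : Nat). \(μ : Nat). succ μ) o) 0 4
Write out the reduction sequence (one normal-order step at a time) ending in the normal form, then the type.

normal-order reduction sequence:
  (\(o : Nat). \(ζ : Nat). elimNat (\(ξ : Nat). Nat) ζ (\(q : Nat). \(μ : Nat). succ μ) o) 0 4
  ~> (\(o : Nat). elimNat (\(ζ : Nat). Nat) o (\(ξ : Nat). \(q : Nat). succ q) 0) 4
  ~> elimNat (\(o : Nat). Nat) 4 (\(ζ : Nat). \(ξ : Nat). succ ξ) 0
  ~> 4
inferred type:
  Nat


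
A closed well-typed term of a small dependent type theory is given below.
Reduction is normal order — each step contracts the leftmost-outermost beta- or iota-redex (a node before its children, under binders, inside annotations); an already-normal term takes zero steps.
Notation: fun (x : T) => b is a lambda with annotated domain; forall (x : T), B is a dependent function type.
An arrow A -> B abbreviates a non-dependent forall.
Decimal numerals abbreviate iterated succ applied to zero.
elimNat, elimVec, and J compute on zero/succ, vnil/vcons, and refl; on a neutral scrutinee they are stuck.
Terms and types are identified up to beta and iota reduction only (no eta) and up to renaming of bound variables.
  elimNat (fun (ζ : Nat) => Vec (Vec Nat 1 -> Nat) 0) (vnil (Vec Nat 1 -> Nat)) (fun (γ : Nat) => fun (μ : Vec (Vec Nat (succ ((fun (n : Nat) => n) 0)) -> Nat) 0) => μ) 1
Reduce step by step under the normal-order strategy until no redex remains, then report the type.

normal-order reduction sequence:
  elimNat (fun (ζ : Nat) => Vec (Vec Nat 1 -> Nat) 0) (vnil (Vec Nat 1 -> Nat)) (fun (γ : Nat) => fun (μ : Vec (Vec Nat (succ ((fun (n : Nat) => n) 0)) -> Nat) 0) => μ) 1
  ~> (fun (ζ : Nat) => fun (γ : Vec (Vec Nat (succ ((fun (μ : Nat) => μ) 0)) -> Nat) 0) => γ) 0 (elimNat (fun (n : Nat) => Vec (Vec Nat 1 -> Nat) 0) (vnil (Vec Nat 1 -> Nat)) (fun (φ : Nat) => fun (τ : Vec (Vec Nat (succ ((fun (ρ : Nat) => ρ) 0)) -> Nat) 0) => τ) 0)
  ~> (fun (ζ : Vec (Vec Nat (succ ((fun (γ : Nat) => γ) 0)) -> Nat) 0) => ζ) (elimNat (fun (μ : Nat) => Vec (Vec Nat 1 -> Nat) 0) (vnil (Vec Nat 1 -> Nat)) (fun (n : Nat) => fun (φ : Vec (Vec Nat (succ ((fun (τ : Nat) => τ) 0)) -> Nat) 0) => φ) 0)
  ~> elimNat (fun (ζ : Nat) => Vec (Vec Nat 1 -> Nat) 0) (vnil (Vec Nat 1 -> Nat)) (fun (γ : Nat) => fun (μ : Vec (Vec Nat (succ ((fun (n : Nat) => n) 0)) -> Nat) 0) => μ) 0
  ~> vnil (Vec Nat 1 -> Nat)
inferred type:
  Vec (Vec Nat 1 -> Nat) 0


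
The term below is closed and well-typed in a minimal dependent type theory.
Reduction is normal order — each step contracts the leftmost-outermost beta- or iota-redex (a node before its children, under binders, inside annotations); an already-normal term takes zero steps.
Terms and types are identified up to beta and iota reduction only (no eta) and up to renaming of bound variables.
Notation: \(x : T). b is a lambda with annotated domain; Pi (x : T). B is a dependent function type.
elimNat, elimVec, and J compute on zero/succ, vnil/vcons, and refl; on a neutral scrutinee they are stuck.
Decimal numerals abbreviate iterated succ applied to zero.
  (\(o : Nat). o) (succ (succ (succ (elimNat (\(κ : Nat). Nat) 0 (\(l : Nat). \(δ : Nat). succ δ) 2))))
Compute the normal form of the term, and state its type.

reduced normal form:
  5
the term's type:
  Nat
observation: the leftmost-outermost redex is a beta-redex, and normalization takes 8 steps.


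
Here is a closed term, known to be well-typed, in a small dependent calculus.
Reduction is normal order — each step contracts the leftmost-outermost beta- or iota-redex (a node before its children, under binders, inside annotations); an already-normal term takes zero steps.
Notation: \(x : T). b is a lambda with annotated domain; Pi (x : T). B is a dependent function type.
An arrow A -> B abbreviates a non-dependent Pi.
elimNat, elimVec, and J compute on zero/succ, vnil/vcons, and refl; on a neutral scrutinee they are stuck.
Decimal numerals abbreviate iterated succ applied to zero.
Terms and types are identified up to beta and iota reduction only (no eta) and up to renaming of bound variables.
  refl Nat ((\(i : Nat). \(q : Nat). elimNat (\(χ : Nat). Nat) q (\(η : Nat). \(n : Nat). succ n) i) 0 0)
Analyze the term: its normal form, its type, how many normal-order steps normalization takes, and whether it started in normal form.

reduced normal form:
  refl Nat 0
type:
  Eq Nat 0 0
normal-order step count: 3
term was already normal: no
first redex: a beta-redex


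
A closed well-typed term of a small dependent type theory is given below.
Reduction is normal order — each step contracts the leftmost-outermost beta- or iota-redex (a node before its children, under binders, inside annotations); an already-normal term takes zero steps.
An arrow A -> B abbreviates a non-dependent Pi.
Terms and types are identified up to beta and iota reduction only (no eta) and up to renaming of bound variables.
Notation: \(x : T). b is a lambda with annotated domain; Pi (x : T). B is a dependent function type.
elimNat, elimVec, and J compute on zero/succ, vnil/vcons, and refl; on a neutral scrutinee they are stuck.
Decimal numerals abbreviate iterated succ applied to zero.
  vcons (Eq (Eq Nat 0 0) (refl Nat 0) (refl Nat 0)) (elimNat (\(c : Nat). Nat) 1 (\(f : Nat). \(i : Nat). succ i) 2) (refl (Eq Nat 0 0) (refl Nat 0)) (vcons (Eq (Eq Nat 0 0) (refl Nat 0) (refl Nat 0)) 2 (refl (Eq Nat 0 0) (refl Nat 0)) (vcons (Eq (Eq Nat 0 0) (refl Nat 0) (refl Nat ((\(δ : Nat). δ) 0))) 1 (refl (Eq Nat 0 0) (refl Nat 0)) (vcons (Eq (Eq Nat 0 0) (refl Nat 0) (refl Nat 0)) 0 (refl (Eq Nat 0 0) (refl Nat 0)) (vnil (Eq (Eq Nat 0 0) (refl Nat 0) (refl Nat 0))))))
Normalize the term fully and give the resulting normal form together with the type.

reduced normal form:
  vcons (Eq (Eq Nat 0 0) (refl Nat 0) (refl Nat 0)) 3 (refl (Eq Nat 0 0) (refl Nat 0)) (vcons (Eq (Eq Nat 0 0) (refl Nat 0) (refl Nat 0)) 2 (refl (Eq Nat 0 0) (refl Nat 0)) (vcons (Eq (Eq Nat 0 0) (refl Nat 0) (refl Nat 0)) 1 (refl (Eq Nat 0 0) (refl Nat 0)) (vcons (Eq (Eq Nat 0 0) (refl Nat 0) (refl Nat 0)) 0 (refl (Eq Nat 0 0) (refl Nat 0)) (vnil (Eq (Eq Nat 0 0) (refl Nat 0) (refl Nat 0))))))
the term's type:
  Vec (Eq (Eq Nat 0 0) (refl Nat 0) (refl Nat 0)) 4
observation: the first redex contracted is an elimNat iota-redex; the normal form is reached in 8 normal-order steps.


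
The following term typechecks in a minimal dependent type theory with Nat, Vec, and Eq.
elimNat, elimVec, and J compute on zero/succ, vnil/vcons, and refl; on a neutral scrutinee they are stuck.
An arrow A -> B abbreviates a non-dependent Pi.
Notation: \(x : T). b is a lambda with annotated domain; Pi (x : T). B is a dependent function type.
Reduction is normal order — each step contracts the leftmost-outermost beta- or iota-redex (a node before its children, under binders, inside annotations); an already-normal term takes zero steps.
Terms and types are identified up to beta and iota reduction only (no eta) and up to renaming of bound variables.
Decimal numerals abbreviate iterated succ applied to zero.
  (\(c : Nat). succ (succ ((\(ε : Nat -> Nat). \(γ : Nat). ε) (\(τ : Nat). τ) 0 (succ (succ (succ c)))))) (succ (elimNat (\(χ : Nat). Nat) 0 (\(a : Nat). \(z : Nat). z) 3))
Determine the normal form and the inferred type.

reduced normal form:
  6
type:
  Nat


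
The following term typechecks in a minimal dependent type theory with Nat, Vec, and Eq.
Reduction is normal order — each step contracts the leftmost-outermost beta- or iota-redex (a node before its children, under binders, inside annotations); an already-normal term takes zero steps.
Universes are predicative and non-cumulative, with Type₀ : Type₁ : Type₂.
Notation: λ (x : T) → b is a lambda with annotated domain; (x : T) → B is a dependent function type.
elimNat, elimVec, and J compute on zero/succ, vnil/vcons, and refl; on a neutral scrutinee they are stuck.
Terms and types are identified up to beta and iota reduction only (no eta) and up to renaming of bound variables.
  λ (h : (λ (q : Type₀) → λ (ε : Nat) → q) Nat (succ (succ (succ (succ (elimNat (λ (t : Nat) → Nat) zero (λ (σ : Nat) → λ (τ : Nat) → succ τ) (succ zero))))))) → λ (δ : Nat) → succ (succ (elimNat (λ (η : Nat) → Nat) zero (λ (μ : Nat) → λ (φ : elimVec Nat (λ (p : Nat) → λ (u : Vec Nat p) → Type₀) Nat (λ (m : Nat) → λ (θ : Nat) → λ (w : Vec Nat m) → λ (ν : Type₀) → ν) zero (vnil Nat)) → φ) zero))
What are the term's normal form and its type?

normal form:
  λ (h : Nat) → λ (q : Nat) → succ (succ zero)
the term's type:
  (h : Nat) → (q : Nat) → Nat


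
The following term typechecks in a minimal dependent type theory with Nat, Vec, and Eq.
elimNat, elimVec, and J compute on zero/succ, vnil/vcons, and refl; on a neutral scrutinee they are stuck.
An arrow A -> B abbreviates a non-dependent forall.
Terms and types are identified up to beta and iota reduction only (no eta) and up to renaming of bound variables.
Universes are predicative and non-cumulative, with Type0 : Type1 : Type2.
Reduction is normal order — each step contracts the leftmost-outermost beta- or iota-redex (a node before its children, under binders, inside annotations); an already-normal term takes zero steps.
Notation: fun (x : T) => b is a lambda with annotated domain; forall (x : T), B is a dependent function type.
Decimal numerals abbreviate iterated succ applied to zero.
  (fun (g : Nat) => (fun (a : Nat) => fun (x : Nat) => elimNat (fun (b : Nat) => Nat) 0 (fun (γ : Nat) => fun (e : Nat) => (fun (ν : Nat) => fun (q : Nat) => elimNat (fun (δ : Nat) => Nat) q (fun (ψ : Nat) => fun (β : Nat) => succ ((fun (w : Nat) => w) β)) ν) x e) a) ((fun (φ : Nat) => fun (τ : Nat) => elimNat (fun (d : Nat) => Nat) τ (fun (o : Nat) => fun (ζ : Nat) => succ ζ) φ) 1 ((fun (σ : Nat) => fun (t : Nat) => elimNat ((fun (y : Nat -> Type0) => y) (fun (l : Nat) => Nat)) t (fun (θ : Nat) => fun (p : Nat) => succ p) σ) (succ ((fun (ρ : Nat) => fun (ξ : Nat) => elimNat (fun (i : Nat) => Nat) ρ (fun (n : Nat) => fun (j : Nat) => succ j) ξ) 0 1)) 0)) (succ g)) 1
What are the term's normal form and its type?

reduced normal form:
  6
type:
  Nat


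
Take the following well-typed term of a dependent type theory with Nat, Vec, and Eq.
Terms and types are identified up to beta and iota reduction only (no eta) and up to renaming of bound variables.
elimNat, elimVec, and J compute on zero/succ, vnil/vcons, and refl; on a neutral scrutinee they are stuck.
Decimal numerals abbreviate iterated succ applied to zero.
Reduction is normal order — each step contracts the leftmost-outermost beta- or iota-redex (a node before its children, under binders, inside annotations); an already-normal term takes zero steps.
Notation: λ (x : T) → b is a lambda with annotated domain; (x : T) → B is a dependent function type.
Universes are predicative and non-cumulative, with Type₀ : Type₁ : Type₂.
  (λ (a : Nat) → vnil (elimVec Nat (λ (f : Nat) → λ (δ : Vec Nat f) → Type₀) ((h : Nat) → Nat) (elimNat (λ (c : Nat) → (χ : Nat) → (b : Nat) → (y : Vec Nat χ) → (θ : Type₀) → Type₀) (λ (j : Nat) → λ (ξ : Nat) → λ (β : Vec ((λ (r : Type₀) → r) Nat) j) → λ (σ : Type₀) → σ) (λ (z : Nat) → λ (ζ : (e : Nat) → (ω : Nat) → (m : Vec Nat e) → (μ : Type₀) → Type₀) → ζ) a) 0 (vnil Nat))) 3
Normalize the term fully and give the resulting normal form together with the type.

resulting normal form:
  vnil ((a : Nat) → Nat)
the term's type:
  Vec ((a : Nat) → Nat) 0
observation: the first redex contracted is a beta-redex; the normal form is reached in 2 normal-order steps.


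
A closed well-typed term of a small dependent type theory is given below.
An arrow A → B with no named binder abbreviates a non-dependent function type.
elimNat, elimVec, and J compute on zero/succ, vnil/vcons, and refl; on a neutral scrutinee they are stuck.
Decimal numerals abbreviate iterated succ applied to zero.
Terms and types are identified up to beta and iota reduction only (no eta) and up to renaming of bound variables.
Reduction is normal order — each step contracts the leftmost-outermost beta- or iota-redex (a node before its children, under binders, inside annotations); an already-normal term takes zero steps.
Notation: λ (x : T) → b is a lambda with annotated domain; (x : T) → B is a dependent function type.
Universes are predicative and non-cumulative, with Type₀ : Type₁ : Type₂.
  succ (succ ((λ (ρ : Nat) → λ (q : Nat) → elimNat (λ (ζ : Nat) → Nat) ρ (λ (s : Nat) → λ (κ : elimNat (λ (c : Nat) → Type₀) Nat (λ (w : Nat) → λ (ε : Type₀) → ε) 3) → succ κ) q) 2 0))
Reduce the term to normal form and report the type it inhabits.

normal form:
  4
type:
  Nat


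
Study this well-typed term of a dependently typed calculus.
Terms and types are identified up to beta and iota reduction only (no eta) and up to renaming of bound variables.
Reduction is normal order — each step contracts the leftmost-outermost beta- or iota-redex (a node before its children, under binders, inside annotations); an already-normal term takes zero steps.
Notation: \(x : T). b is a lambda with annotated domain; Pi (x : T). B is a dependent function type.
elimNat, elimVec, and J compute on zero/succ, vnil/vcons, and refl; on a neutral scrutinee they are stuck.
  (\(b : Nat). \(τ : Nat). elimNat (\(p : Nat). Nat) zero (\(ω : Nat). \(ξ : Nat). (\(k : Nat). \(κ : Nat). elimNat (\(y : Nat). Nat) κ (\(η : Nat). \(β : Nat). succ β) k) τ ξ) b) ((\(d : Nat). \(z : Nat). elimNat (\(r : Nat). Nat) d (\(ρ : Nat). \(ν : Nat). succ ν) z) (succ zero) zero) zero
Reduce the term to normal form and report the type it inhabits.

resulting normal form:
  zero
the term's type:
  Nat
observation: 12 normal-order steps normalize the term, beginning with a beta-redex.


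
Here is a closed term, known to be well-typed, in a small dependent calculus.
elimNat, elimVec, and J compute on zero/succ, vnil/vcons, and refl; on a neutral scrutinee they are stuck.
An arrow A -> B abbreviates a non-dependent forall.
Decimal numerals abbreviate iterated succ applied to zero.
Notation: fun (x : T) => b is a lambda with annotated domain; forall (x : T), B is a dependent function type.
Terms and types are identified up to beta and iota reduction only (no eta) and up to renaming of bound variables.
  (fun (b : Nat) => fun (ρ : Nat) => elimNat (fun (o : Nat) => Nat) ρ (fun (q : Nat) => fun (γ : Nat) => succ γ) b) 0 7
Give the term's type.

the term's type:
  Nat


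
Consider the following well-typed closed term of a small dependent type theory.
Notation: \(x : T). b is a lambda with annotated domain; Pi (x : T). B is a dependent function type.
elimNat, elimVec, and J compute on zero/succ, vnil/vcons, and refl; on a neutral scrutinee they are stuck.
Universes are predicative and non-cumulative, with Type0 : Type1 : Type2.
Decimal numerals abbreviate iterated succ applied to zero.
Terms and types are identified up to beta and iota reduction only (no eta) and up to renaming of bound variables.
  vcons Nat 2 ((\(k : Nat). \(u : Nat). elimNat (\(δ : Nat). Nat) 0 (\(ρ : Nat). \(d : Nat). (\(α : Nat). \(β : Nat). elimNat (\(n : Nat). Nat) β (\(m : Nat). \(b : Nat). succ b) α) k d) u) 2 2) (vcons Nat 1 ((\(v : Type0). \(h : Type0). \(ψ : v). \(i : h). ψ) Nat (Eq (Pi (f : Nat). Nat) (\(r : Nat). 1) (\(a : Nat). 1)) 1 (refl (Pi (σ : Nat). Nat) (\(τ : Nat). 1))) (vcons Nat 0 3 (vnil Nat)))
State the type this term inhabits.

inferred type:
  Vec Nat 3


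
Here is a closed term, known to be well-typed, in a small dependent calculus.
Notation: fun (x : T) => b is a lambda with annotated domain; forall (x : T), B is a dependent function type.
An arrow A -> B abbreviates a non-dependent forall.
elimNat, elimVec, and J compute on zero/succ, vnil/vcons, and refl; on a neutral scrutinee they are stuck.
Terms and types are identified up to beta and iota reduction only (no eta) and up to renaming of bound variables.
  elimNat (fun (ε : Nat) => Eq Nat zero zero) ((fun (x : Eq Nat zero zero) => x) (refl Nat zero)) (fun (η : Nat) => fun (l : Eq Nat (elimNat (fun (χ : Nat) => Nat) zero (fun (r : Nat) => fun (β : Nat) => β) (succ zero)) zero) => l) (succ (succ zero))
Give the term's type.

inferred type:
  Eq Nat zero zero


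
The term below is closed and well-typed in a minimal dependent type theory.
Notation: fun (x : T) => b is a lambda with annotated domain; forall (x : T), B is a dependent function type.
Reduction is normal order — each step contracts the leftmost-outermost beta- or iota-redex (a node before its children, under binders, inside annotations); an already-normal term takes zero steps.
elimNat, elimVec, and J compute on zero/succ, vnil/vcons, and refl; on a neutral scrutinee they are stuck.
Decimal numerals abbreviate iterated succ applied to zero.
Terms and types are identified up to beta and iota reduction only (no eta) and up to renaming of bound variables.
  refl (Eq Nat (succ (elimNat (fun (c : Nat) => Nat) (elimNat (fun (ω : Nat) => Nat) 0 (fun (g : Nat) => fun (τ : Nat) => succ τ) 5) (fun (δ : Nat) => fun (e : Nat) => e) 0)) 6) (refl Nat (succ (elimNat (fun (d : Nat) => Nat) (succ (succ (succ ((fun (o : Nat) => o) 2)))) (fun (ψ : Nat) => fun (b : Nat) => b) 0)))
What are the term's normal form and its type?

normal form:
  refl (Eq Nat 6 6) (refl Nat 6)
inferred type:
  Eq (Eq Nat 6 6) (refl Nat 6) (refl Nat 6)
observation: the term reaches its normal form after 19 normal-order steps.


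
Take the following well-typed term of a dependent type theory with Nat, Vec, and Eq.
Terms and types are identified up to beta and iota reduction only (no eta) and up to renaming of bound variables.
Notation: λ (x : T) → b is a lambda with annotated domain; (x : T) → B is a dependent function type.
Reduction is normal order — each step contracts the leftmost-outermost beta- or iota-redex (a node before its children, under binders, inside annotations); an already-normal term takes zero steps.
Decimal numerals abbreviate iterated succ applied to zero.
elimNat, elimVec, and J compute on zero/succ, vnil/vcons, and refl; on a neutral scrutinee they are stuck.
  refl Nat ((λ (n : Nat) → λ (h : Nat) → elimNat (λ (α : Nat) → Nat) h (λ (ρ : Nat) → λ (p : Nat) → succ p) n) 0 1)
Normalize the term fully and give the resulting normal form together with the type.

normal form:
  refl Nat 1
the term's type:
  Eq Nat 1 1


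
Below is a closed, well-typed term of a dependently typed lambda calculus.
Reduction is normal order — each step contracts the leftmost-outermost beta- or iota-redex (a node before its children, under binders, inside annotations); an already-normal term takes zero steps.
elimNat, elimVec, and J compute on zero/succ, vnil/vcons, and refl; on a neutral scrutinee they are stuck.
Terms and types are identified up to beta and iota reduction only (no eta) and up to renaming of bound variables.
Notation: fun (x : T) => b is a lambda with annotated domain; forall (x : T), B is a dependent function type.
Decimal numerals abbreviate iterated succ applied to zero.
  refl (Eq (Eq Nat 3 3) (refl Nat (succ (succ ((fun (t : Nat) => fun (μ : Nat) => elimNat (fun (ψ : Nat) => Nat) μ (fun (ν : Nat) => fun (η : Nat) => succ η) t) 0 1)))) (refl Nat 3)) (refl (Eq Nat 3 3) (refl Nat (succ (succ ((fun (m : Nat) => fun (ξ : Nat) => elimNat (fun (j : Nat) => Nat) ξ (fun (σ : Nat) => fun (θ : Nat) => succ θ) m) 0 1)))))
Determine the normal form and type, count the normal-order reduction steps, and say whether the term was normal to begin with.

normal form:
  refl (Eq (Eq Nat 3 3) (refl Nat 3) (refl Nat 3)) (refl (Eq Nat 3 3) (refl Nat 3))
type:
  Eq (Eq (Eq Nat 3 3) (refl Nat 3) (refl Nat 3)) (refl (Eq Nat 3 3) (refl Nat 3)) (refl (Eq Nat 3 3) (refl Nat 3))
normal-order step count: 6
started in normal form: no
first redex: a beta-redex


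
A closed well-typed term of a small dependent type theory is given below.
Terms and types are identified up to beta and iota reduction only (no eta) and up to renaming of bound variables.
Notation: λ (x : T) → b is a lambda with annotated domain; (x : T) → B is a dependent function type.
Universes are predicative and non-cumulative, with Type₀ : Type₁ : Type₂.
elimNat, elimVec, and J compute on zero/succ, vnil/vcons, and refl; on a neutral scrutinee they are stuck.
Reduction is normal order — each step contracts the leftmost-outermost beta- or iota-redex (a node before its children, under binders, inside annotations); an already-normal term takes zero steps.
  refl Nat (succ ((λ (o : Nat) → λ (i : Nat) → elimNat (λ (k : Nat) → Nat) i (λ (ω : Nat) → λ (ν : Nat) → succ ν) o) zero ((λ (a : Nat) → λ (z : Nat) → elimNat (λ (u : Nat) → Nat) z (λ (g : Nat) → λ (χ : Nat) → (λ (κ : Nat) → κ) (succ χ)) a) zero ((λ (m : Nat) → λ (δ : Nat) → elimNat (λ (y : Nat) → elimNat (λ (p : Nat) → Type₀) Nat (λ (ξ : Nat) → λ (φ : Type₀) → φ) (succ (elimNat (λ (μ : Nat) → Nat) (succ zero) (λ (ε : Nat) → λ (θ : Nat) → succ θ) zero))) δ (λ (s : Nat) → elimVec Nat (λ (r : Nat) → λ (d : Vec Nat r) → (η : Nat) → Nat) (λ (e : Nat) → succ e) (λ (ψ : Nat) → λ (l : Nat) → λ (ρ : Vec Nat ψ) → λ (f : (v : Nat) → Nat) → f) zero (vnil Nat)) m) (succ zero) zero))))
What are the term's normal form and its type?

resulting normal form:
  refl Nat (succ (succ zero))
the term's type:
  Eq Nat (succ (succ zero)) (succ (succ zero))
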